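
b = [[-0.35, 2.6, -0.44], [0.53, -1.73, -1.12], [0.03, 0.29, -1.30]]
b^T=[[-0.35,  0.53,  0.03], [2.60,  -1.73,  0.29], [-0.44,  -1.12,  -1.30]]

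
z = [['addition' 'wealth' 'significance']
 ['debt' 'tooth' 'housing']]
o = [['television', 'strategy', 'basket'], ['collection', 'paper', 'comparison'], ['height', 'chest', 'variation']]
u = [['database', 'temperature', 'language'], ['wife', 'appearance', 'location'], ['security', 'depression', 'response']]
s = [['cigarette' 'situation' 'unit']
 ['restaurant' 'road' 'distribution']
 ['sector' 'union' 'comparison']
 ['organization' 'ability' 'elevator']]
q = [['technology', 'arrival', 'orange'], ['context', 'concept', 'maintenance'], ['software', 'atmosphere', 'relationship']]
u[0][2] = 'language'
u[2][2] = 'response'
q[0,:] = ['technology', 'arrival', 'orange']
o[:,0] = ['television', 'collection', 'height']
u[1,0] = 'wife'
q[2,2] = 'relationship'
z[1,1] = 'tooth'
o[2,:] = ['height', 'chest', 'variation']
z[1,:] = ['debt', 'tooth', 'housing']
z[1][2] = 'housing'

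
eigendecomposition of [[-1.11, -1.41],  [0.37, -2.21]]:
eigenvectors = [[(0.89+0j), (0.89-0j)], [(0.35-0.3j), (0.35+0.3j)]]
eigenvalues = [(-1.66+0.47j), (-1.66-0.47j)]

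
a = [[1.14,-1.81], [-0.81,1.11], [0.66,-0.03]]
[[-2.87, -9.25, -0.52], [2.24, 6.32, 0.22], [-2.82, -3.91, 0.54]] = a @ [[-4.33, -5.86, 0.85], [-1.14, 1.42, 0.82]]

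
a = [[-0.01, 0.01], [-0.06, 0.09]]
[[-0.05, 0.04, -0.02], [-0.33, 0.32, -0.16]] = a @ [[2.99, -0.22, 1.95], [-1.66, 3.37, -0.45]]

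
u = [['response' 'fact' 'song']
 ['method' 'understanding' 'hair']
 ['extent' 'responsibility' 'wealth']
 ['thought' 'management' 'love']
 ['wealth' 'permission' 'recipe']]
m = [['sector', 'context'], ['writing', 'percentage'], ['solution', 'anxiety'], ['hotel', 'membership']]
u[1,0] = 'method'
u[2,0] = 'extent'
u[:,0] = ['response', 'method', 'extent', 'thought', 'wealth']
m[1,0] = 'writing'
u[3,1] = 'management'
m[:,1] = ['context', 'percentage', 'anxiety', 'membership']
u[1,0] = 'method'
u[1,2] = 'hair'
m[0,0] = 'sector'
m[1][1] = 'percentage'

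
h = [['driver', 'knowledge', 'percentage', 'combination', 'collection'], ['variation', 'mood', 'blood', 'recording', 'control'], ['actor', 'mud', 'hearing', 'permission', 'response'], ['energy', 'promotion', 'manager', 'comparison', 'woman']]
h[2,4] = 'response'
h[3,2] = 'manager'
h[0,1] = 'knowledge'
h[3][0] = 'energy'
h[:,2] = ['percentage', 'blood', 'hearing', 'manager']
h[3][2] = 'manager'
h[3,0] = 'energy'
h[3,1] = 'promotion'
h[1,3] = 'recording'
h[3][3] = 'comparison'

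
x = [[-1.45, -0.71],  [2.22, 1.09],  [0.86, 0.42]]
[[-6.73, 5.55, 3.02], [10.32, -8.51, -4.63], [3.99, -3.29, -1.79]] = x@ [[2.86, -2.92, -0.33], [3.64, -1.86, -3.58]]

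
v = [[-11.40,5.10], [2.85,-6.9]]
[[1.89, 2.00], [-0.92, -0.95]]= v @ [[-0.13, -0.14], [0.08, 0.08]]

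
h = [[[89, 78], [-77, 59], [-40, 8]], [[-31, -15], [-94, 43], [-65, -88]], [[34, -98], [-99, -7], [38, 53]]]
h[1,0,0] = -31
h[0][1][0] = -77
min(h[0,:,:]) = -77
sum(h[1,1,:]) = -51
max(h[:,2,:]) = 53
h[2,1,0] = -99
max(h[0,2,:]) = 8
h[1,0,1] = -15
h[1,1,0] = -94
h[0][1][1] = 59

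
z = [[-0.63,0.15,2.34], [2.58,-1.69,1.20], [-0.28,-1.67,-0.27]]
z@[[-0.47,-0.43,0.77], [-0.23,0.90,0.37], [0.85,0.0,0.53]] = [[2.25,0.41,0.81], [0.20,-2.63,2.0], [0.29,-1.38,-0.98]]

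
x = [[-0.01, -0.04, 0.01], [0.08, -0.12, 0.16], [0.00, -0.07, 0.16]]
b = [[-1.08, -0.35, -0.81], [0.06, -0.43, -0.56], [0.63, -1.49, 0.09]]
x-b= [[1.07,0.31,0.82], [0.02,0.31,0.72], [-0.63,1.42,0.07]]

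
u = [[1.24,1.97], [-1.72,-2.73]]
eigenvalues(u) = [-0.0, -1.49]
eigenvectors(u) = [[0.85, -0.59],  [-0.53, 0.81]]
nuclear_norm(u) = 3.98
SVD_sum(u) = [[1.24, 1.97],  [-1.72, -2.73]] + [[-0.0, 0.00],  [-0.0, 0.0]]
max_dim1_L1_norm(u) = 4.45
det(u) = 0.00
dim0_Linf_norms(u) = [1.72, 2.73]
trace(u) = -1.49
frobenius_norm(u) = 3.98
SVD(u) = [[-0.59, 0.81], [0.81, 0.59]] @ diag([3.978668037562166, 0.0008042892671083926]) @ [[-0.53, -0.85], [-0.85, 0.53]]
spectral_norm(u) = 3.98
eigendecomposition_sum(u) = [[-0.0, -0.0], [0.0, 0.0]] + [[1.24, 1.97], [-1.72, -2.73]]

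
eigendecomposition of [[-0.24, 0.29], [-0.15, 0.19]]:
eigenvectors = [[-0.87, -0.74], [-0.49, -0.68]]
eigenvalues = [-0.08, 0.03]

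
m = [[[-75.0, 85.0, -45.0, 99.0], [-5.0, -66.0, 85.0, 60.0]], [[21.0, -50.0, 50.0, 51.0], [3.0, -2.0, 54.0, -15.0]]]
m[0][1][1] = -66.0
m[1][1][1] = -2.0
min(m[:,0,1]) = -50.0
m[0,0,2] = -45.0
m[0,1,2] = 85.0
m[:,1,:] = [[-5.0, -66.0, 85.0, 60.0], [3.0, -2.0, 54.0, -15.0]]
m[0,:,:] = [[-75.0, 85.0, -45.0, 99.0], [-5.0, -66.0, 85.0, 60.0]]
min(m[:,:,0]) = -75.0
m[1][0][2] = 50.0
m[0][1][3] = 60.0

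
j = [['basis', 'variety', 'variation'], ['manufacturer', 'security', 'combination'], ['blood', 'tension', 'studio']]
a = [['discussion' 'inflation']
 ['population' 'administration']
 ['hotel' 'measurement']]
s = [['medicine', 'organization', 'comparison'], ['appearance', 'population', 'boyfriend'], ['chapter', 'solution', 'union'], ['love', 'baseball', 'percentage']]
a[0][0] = 'discussion'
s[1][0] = 'appearance'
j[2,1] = 'tension'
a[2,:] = ['hotel', 'measurement']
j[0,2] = 'variation'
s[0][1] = 'organization'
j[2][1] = 'tension'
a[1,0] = 'population'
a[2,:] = ['hotel', 'measurement']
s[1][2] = 'boyfriend'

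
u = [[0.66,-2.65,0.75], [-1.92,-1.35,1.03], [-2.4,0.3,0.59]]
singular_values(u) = [3.4, 3.04, 0.0]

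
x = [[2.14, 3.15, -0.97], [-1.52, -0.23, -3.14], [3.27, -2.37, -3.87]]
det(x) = -69.118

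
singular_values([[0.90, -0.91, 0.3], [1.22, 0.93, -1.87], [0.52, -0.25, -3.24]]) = [3.91, 1.32, 1.18]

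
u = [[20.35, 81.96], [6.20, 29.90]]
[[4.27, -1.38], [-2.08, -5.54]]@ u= [[78.34, 308.71],[-76.68, -336.12]]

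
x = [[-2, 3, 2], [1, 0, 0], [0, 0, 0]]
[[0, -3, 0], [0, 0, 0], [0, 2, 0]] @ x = [[-3, 0, 0], [0, 0, 0], [2, 0, 0]]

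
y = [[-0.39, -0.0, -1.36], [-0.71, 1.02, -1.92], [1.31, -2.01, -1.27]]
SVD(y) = [[0.25, 0.46, -0.85], [0.08, 0.87, 0.49], [0.96, -0.2, 0.18]] @ diag([2.7638127853029846, 2.6259207800814792, 0.2599595055619854]) @ [[0.40,-0.67,-0.63],  [-0.40,0.49,-0.78],  [0.82,0.56,-0.07]]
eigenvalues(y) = [1.79, -0.57, -1.86]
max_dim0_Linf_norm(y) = 2.01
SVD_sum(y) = [[0.28, -0.47, -0.43],[0.09, -0.16, -0.15],[1.07, -1.79, -1.67]] + [[-0.49, 0.59, -0.94], [-0.91, 1.10, -1.76], [0.21, -0.25, 0.4]] + [[-0.18, -0.12, 0.02], [0.11, 0.07, -0.01], [0.04, 0.03, -0.00]]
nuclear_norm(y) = 5.65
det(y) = 1.89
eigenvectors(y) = [[0.28, 0.85, 0.57], [0.85, 0.51, 0.55], [-0.44, 0.11, 0.61]]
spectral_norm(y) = 2.76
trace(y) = -0.64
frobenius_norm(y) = 3.82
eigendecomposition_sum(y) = [[-0.32, 0.57, -0.22], [-0.98, 1.76, -0.67], [0.51, -0.91, 0.35]] + [[-0.93, 0.51, 0.41], [-0.57, 0.31, 0.25], [-0.12, 0.07, 0.05]] + [[0.86,-1.08,-1.55], [0.83,-1.05,-1.5], [0.93,-1.17,-1.67]]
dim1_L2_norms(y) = [1.41, 2.29, 2.71]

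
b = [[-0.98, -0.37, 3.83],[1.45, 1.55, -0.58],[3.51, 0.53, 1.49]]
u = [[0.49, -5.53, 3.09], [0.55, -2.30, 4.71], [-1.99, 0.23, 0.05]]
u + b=[[-0.49, -5.9, 6.92],[2.00, -0.75, 4.13],[1.52, 0.76, 1.54]]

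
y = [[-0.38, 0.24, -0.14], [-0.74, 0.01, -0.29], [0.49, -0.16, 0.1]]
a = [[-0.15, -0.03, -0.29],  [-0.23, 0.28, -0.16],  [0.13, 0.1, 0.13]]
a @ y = [[-0.06, 0.01, 0.00], [-0.20, -0.03, -0.06], [-0.06, 0.01, -0.03]]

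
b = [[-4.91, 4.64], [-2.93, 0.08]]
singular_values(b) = [7.13, 1.85]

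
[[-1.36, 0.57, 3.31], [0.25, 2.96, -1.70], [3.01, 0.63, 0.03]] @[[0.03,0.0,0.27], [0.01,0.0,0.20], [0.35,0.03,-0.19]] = [[1.12, 0.1, -0.88], [-0.56, -0.05, 0.98], [0.11, 0.00, 0.93]]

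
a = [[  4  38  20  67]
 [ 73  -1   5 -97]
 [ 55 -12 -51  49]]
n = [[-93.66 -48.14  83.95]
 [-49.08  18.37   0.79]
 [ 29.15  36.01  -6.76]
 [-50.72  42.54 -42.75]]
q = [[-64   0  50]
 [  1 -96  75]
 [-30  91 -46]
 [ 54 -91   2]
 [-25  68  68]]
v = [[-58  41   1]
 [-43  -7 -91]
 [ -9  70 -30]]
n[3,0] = -50.72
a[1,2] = 5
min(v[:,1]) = -7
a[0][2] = 20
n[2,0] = 29.15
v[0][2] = 1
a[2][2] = -51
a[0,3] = 67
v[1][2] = -91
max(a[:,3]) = 67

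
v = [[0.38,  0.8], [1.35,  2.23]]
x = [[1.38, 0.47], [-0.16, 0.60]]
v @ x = [[0.4,0.66],[1.51,1.97]]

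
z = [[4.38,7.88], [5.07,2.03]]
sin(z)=[[-0.09, -0.18], [-0.11, -0.04]]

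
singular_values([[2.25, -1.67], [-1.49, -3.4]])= [3.82, 2.65]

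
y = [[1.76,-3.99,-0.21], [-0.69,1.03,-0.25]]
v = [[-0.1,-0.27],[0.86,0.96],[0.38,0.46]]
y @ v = [[-3.69,-4.4],[0.86,1.06]]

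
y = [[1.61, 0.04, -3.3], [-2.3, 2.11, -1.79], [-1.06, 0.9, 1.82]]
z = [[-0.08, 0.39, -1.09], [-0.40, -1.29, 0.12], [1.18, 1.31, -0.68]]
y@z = [[-4.04, -3.75, 0.49], [-2.77, -5.96, 3.98], [1.87, 0.81, 0.03]]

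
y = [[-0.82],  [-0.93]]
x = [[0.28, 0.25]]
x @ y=[[-0.46]]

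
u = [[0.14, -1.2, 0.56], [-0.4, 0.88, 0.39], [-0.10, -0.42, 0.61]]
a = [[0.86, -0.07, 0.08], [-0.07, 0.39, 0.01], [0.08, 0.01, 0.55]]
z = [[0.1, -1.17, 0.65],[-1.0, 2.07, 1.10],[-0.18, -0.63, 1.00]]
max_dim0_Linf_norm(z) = 2.07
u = a @ z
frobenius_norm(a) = 1.10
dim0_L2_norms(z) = [1.02, 2.46, 1.62]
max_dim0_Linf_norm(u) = 1.2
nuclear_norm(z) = 4.28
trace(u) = 1.63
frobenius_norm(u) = 1.85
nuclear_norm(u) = 2.51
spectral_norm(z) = 2.67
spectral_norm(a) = 0.89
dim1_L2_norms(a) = [0.87, 0.4, 0.56]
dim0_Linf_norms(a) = [0.86, 0.39, 0.55]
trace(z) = 3.17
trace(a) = 1.80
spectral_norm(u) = 1.63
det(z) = -0.01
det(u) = -0.00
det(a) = 0.18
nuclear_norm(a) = 1.80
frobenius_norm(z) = 3.12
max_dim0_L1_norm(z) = 3.87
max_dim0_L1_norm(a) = 1.01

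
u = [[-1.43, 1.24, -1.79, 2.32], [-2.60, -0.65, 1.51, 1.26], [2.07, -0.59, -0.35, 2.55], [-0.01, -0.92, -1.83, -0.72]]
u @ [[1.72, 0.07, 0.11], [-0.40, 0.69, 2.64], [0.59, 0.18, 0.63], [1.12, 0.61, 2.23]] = [[-1.41, 1.85, 7.16], [-1.91, 0.41, 1.76], [6.45, 1.23, 4.14], [-1.54, -1.40, -5.19]]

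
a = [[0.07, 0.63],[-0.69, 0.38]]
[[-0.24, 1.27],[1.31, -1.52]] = a @ [[-1.98, 3.12], [-0.16, 1.67]]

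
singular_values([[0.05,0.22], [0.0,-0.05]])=[0.23, 0.01]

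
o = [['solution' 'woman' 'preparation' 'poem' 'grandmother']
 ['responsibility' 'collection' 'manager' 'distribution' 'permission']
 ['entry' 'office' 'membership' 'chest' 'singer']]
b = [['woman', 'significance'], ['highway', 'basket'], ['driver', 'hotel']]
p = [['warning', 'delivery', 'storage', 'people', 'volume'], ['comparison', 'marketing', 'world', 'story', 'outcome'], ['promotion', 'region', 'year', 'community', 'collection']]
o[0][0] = 'solution'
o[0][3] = 'poem'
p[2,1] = 'region'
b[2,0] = 'driver'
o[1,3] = 'distribution'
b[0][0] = 'woman'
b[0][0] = 'woman'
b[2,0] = 'driver'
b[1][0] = 'highway'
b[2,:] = ['driver', 'hotel']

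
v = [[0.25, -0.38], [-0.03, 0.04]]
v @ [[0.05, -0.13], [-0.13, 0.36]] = [[0.06, -0.17], [-0.01, 0.02]]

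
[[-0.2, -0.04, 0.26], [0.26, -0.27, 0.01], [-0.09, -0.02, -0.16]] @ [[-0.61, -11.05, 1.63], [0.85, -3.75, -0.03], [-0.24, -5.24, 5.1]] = [[0.03,1.0,1.00],[-0.39,-1.91,0.48],[0.08,1.91,-0.96]]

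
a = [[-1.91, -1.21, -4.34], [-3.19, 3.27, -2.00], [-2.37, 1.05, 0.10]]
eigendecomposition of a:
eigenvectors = [[0.83, 0.49, -0.62],[0.44, -0.73, -0.45],[0.34, -0.48, 0.64]]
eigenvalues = [-4.33, 4.11, 1.68]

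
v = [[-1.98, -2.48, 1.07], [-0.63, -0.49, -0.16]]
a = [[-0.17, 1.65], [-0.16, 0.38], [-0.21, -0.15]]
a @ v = [[-0.7, -0.39, -0.45], [0.08, 0.21, -0.23], [0.51, 0.59, -0.20]]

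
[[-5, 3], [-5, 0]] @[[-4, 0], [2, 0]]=[[26, 0], [20, 0]]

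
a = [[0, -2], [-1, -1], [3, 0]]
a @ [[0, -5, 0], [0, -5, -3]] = [[0, 10, 6], [0, 10, 3], [0, -15, 0]]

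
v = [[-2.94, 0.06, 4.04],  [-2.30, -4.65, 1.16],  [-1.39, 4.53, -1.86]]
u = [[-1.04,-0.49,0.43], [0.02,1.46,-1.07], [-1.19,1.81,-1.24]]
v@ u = [[-1.75, 8.84, -6.34], [0.92, -3.56, 2.55], [3.75, 3.93, -3.14]]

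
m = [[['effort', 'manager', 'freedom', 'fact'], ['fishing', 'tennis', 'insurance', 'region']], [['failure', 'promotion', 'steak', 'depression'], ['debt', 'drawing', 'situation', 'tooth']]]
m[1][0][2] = 'steak'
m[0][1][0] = 'fishing'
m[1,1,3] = 'tooth'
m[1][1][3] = 'tooth'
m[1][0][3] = 'depression'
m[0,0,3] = 'fact'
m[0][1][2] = 'insurance'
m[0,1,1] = 'tennis'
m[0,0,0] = 'effort'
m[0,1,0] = 'fishing'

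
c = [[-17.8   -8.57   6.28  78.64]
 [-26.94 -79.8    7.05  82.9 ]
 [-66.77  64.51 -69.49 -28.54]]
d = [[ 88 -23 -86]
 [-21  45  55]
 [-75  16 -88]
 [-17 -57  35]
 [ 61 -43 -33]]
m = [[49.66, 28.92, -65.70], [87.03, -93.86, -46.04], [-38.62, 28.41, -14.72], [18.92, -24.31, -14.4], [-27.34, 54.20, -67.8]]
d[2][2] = -88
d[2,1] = 16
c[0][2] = 6.28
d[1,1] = 45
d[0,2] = -86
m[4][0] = -27.34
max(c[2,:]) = 64.51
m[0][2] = -65.7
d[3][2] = 35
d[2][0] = -75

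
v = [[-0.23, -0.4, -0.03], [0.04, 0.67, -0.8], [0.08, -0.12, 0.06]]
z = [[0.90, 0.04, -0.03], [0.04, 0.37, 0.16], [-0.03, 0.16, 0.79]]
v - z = [[-1.13, -0.44, 0.00], [0.00, 0.30, -0.96], [0.11, -0.28, -0.73]]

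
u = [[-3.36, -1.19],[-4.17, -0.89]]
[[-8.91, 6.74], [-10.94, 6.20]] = u @ [[2.58, -0.70], [0.20, -3.69]]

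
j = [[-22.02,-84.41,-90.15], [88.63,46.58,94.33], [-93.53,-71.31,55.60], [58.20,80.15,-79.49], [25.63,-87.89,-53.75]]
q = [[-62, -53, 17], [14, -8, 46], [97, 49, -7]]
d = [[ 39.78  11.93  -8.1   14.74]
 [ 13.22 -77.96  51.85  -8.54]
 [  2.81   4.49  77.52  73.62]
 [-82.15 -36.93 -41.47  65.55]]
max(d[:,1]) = 11.93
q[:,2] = [17, 46, -7]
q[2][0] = 97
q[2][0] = 97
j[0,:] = [-22.02, -84.41, -90.15]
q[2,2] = -7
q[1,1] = -8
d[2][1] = 4.49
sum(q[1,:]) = 52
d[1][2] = 51.85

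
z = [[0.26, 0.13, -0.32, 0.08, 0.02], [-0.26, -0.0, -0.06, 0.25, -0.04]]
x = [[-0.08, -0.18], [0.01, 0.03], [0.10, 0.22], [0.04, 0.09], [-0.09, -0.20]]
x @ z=[[0.03, -0.01, 0.04, -0.05, 0.01], [-0.01, 0.00, -0.0, 0.01, -0.00], [-0.03, 0.01, -0.05, 0.06, -0.01], [-0.01, 0.01, -0.02, 0.03, -0.0], [0.03, -0.01, 0.04, -0.06, 0.01]]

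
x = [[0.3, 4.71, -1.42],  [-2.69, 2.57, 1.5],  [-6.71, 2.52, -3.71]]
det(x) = -113.267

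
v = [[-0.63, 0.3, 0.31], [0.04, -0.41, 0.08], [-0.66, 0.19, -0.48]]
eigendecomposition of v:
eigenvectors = [[-0.03+0.55j, (-0.03-0.55j), 0.24+0.00j], [(0.09+0.14j), (0.09-0.14j), (0.76+0j)], [(-0.82+0j), -0.82-0.00j, (-0.61+0j)]]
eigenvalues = [(-0.53+0.41j), (-0.53-0.41j), (-0.46+0j)]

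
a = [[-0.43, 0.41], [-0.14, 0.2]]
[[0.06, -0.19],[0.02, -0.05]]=a @ [[-0.2, 0.63],  [-0.06, 0.19]]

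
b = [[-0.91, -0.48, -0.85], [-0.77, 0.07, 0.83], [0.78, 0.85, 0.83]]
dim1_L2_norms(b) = [1.33, 1.13, 1.42]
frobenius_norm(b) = 2.26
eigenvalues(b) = [(-0.64+0.21j), (-0.64-0.21j), (1.27+0j)]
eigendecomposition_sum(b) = [[(-0.42-0.17j), (-0.08+0.03j), (-0.18-0.14j)], [(-0.44-1.45j), (-0.24-0.14j), (-0.01-0.76j)], [0.34+0.97j, 0.17+0.09j, 0.03+0.52j]] + [[(-0.42+0.17j), -0.08-0.03j, -0.18+0.14j],[-0.44+1.45j, (-0.24+0.14j), -0.01+0.76j],[0.34-0.97j, (0.17-0.09j), (0.03-0.52j)]] + [[-0.06+0.00j, (-0.32+0j), -0.49+0.00j], [(0.11-0j), (0.56-0j), 0.85-0.00j], [(0.1-0j), (0.51-0j), (0.77-0j)]]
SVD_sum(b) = [[-0.78, -0.65, -0.84], [0.06, 0.05, 0.07], [0.84, 0.69, 0.9]] + [[-0.07,  0.0,  0.06], [-0.84,  0.03,  0.76], [-0.00,  0.0,  0.0]] + [[-0.06, 0.17, -0.07], [0.0, -0.01, 0.01], [-0.06, 0.16, -0.07]]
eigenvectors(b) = [[-0.15+0.19j, -0.15-0.19j, (-0.39+0j)], [(-0.8+0j), -0.80-0.00j, 0.68+0.00j], [(0.55-0.02j), (0.55+0.02j), 0.62+0.00j]]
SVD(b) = [[-0.68, -0.08, 0.73],[0.05, -1.0, -0.06],[0.73, -0.0, 0.68]] @ diag([1.9326037394042197, 1.1330237616781358, 0.2622974302458031]) @ [[0.59, 0.49, 0.64], [0.74, -0.03, -0.67], [-0.31, 0.87, -0.38]]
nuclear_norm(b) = 3.33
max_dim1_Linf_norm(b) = 0.91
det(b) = 0.57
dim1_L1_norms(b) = [2.24, 1.67, 2.46]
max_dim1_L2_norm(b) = 1.42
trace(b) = -0.01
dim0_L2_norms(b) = [1.42, 0.98, 1.45]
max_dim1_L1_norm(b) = 2.46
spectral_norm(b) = 1.93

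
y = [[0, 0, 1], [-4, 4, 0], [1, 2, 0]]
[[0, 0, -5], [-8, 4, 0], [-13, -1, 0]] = y @[[-3, -1, 0], [-5, 0, 0], [0, 0, -5]]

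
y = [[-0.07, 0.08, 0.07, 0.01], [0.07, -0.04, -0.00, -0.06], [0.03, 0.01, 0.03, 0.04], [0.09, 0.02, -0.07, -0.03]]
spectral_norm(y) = 0.18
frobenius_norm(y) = 0.21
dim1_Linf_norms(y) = [0.08, 0.07, 0.04, 0.09]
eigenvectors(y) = [[(0.67+0j), (-0.59+0j), 0.09+0.14j, 0.09-0.14j], [-0.63+0.00j, -0.34+0.00j, -0.07+0.52j, -0.07-0.52j], [(0.01+0j), (-0.73+0j), (-0.1-0.39j), -0.10+0.39j], [-0.39+0.00j, -0.10+0.00j, 0.73+0.00j, (0.73-0j)]]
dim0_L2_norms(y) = [0.14, 0.09, 0.1, 0.08]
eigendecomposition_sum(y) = [[-0.09-0.00j, (0.06+0j), (0.04-0j), (0.02-0j)], [(0.08+0j), (-0.05-0j), (-0.04+0j), (-0.02+0j)], [(-0-0j), 0.00+0.00j, 0.00-0.00j, -0j], [(0.05+0j), -0.03-0.00j, (-0.02+0j), (-0.01+0j)]] + [[(0.02+0j), 0.02+0.00j, 0.03-0.00j, 0.00+0.00j], [0.01+0.00j, (0.01+0j), (0.02-0j), 0.00+0.00j], [(0.02+0j), (0.02+0j), 0.04-0.00j, 0j], [0.00+0.00j, 0.00+0.00j, 0.00-0.00j, 0j]] + [[-0.00+0.01j, 0j, (-0-0.01j), -0.01+0.00j], [(-0.01+0.01j), 0.00+0.02j, (0.01-0.02j), (-0.02-0.01j)], [-0.01j, (-0.01-0.01j), (-0+0.02j), 0.02+0.00j], [0.02+0.01j, (0.02-0j), (-0.03-0.01j), -0.01+0.03j]] + [[-0.00-0.01j, -0j, -0.00+0.01j, -0.01-0.00j],  [(-0.01-0.01j), 0.00-0.02j, 0.01+0.02j, -0.02+0.01j],  [0.00+0.01j, (-0.01+0.01j), -0.00-0.02j, (0.02-0j)],  [0.02-0.01j, (0.02+0j), -0.03+0.01j, -0.01-0.03j]]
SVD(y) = [[-0.66, -0.54, -0.49, -0.20],[0.47, 0.20, -0.86, -0.00],[-0.05, -0.23, -0.09, 0.97],[0.58, -0.79, 0.14, -0.14]] @ diag([0.17716561141461373, 0.0745779807658129, 0.0627561668765062, 0.05755114626094141]) @ [[0.74, -0.34, -0.5, -0.31], [-0.35, -0.93, 0.14, -0.04], [-0.26, -0.04, -0.74, 0.62], [0.52, -0.16, 0.43, 0.72]]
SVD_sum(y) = [[-0.09, 0.04, 0.06, 0.04], [0.06, -0.03, -0.04, -0.03], [-0.01, 0.0, 0.0, 0.00], [0.08, -0.04, -0.05, -0.03]] + [[0.01, 0.04, -0.01, 0.00], [-0.01, -0.01, 0.00, -0.0], [0.01, 0.02, -0.00, 0.0], [0.02, 0.05, -0.01, 0.00]] + [[0.01, 0.0, 0.02, -0.02],  [0.01, 0.00, 0.04, -0.03],  [0.00, 0.00, 0.0, -0.0],  [-0.0, -0.00, -0.01, 0.01]] + [[-0.01, 0.0, -0.01, -0.01],  [-0.00, 0.0, -0.0, -0.00],  [0.03, -0.01, 0.02, 0.04],  [-0.0, 0.0, -0.0, -0.01]]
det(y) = -0.00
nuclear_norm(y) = 0.37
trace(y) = -0.11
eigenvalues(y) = [(-0.15+0j), (0.06+0j), (-0.01+0.07j), (-0.01-0.07j)]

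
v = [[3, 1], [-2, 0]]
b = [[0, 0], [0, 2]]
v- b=[[3, 1], [-2, -2]]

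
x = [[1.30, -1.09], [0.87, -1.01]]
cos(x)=[[0.65,0.15], [-0.12,0.96]]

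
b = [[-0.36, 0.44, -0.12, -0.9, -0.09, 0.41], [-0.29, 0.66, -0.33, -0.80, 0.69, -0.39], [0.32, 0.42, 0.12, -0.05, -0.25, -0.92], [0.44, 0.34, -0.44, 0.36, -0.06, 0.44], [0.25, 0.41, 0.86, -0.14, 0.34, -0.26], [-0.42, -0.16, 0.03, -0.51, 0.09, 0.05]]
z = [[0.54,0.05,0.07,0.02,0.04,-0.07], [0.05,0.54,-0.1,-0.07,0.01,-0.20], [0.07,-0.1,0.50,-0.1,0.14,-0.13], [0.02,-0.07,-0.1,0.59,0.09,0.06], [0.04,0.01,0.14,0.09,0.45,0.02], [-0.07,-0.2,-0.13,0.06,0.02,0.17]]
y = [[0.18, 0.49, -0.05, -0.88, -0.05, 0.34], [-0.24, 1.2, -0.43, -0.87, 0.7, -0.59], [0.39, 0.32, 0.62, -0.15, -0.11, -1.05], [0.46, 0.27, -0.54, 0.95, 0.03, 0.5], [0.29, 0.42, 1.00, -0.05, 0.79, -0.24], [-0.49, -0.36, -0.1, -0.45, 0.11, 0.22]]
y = z + b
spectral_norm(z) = 0.73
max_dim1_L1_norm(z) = 1.04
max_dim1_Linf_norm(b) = 0.92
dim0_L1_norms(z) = [0.79, 0.97, 1.04, 0.93, 0.75, 0.65]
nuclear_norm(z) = 2.79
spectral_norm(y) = 2.19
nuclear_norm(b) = 5.57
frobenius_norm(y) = 3.25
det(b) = -0.05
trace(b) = 1.17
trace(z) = 2.79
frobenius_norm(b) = 2.63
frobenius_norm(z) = 1.29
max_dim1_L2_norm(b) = 1.38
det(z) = 0.00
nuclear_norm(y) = 6.87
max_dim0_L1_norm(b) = 2.76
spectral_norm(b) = 1.72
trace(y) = 3.96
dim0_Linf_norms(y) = [0.49, 1.2, 1.0, 0.95, 0.79, 1.05]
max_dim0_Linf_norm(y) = 1.2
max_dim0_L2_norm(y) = 1.63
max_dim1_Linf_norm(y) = 1.2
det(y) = -0.18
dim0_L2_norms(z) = [0.55, 0.59, 0.56, 0.61, 0.48, 0.31]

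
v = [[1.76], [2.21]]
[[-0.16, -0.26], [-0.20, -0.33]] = v @[[-0.09, -0.15]]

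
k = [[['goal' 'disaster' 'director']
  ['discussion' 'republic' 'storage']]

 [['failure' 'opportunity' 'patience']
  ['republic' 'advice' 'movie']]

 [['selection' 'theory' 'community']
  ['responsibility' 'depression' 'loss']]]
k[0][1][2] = 'storage'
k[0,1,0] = 'discussion'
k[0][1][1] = 'republic'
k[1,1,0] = 'republic'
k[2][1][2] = 'loss'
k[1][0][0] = 'failure'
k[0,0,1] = 'disaster'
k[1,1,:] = ['republic', 'advice', 'movie']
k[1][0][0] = 'failure'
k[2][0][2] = 'community'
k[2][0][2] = 'community'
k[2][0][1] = 'theory'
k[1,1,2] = 'movie'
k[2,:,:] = [['selection', 'theory', 'community'], ['responsibility', 'depression', 'loss']]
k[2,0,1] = 'theory'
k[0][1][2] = 'storage'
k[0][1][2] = 'storage'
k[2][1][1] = 'depression'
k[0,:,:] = [['goal', 'disaster', 'director'], ['discussion', 'republic', 'storage']]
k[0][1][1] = 'republic'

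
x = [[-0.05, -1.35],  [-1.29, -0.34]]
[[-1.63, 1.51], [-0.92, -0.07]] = x @ [[0.4, 0.35], [1.19, -1.13]]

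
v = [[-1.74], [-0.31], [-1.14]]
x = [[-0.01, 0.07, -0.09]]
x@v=[[0.1]]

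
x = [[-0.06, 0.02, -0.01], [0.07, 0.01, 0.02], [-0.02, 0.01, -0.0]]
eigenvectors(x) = [[0.74,-0.24,0.19], [-0.63,-0.27,0.96], [0.26,0.93,0.20]]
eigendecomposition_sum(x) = [[-0.06, 0.02, -0.01], [0.05, -0.01, 0.01], [-0.02, 0.01, -0.0]] + [[0.0,0.00,-0.0], [0.00,0.00,-0.00], [-0.0,-0.0,0.0]] + [[0.0, 0.0, 0.0],  [0.02, 0.02, 0.01],  [0.00, 0.0, 0.00]]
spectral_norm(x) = 0.10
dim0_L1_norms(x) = [0.15, 0.04, 0.03]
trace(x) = -0.05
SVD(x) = [[-0.64, -0.64, -0.42], [0.74, -0.66, -0.11], [-0.21, -0.38, 0.90]] @ diag([0.09697857936618474, 0.024303388795365168, 0.002121423384881475]) @ [[0.97, -0.08, 0.22], [-0.01, -0.96, -0.28], [-0.23, -0.27, 0.93]]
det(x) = -0.00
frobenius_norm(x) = 0.10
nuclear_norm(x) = 0.12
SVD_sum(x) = [[-0.06,0.0,-0.01], [0.07,-0.01,0.02], [-0.02,0.00,-0.00]] + [[0.0, 0.01, 0.0], [0.00, 0.02, 0.00], [0.00, 0.01, 0.0]] + [[0.00,0.0,-0.0],[0.0,0.00,-0.0],[-0.0,-0.0,0.0]]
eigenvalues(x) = [-0.08, 0.0, 0.03]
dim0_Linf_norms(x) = [0.07, 0.02, 0.02]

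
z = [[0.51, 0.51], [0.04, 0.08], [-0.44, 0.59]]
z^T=[[0.51,0.04,-0.44], [0.51,0.08,0.59]]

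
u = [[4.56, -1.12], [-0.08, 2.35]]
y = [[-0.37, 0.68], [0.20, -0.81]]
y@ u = [[-1.74, 2.01], [0.98, -2.13]]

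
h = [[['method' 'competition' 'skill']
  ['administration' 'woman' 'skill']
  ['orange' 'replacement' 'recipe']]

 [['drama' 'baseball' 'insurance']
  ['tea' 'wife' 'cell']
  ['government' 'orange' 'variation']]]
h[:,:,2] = [['skill', 'skill', 'recipe'], ['insurance', 'cell', 'variation']]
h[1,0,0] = 'drama'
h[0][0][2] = 'skill'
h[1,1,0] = 'tea'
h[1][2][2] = 'variation'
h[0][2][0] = 'orange'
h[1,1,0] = 'tea'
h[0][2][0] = 'orange'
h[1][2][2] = 'variation'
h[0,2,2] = 'recipe'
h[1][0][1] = 'baseball'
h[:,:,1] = [['competition', 'woman', 'replacement'], ['baseball', 'wife', 'orange']]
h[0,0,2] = 'skill'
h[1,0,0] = 'drama'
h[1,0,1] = 'baseball'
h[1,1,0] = 'tea'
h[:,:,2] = [['skill', 'skill', 'recipe'], ['insurance', 'cell', 'variation']]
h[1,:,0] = ['drama', 'tea', 'government']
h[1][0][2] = 'insurance'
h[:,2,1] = ['replacement', 'orange']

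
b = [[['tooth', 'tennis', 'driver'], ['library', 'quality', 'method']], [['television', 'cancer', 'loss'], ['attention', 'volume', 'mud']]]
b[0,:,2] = ['driver', 'method']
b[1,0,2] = 'loss'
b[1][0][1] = 'cancer'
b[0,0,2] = 'driver'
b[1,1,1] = 'volume'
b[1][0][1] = 'cancer'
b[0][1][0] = 'library'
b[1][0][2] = 'loss'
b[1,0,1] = 'cancer'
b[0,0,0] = 'tooth'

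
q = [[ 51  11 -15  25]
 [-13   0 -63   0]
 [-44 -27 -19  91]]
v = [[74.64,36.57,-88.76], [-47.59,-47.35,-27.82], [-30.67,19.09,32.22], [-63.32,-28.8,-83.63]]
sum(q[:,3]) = 116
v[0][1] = 36.57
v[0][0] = 74.64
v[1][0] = -47.59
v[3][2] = -83.63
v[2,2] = 32.22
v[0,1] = 36.57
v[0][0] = 74.64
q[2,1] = -27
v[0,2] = -88.76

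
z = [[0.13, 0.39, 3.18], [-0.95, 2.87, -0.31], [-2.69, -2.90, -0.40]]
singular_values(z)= [4.43, 3.18, 2.36]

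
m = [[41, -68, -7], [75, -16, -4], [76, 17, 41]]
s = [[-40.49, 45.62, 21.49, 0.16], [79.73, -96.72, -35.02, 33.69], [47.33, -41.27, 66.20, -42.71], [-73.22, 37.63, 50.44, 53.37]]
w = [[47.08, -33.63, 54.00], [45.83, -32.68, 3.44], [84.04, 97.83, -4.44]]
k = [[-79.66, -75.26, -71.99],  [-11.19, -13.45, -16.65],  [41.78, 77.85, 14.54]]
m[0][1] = -68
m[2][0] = 76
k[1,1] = -13.45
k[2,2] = 14.54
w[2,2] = -4.44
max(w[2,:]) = 97.83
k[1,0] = -11.19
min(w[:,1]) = -33.63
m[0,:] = [41, -68, -7]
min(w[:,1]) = -33.63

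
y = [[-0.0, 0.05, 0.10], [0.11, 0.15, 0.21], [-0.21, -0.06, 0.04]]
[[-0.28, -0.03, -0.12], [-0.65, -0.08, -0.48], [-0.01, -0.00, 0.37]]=y @ [[-0.34, -0.03, -1.58], [-0.46, -0.05, -1.08], [-2.6, -0.31, -0.71]]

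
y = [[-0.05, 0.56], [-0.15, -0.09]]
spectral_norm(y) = 0.57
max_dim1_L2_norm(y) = 0.56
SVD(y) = [[-0.99, 0.15],[0.15, 0.99]] @ diag([0.5678088972680723, 0.15586229878715274]) @ [[0.05,-1.0], [-1.0,-0.05]]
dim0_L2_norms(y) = [0.16, 0.57]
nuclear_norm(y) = 0.72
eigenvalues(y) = [(-0.07+0.29j), (-0.07-0.29j)]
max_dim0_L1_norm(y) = 0.65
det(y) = 0.09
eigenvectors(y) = [[0.89+0.00j, (0.89-0j)], [-0.03+0.46j, (-0.03-0.46j)]]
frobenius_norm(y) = 0.59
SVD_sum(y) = [[-0.03, 0.56],[0.0, -0.08]] + [[-0.02, -0.0], [-0.15, -0.01]]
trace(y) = -0.14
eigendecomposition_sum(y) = [[-0.02+0.15j, 0.28+0.07j],  [(-0.07-0.02j), -0.05+0.14j]] + [[(-0.02-0.15j), (0.28-0.07j)], [-0.07+0.02j, (-0.05-0.14j)]]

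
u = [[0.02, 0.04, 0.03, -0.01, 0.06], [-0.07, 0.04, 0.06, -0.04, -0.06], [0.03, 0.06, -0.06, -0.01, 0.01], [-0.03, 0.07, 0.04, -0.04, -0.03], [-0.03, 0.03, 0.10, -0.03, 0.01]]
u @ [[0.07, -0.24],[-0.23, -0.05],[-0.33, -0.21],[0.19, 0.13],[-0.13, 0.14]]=[[-0.03,  -0.01], [-0.03,  -0.01], [0.0,  0.0], [-0.04,  -0.01], [-0.05,  -0.02]]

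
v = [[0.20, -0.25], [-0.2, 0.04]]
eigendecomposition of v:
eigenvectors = [[0.85,0.62], [-0.53,0.79]]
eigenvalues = [0.36, -0.12]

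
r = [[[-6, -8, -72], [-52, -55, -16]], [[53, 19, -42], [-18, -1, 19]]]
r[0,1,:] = [-52, -55, -16]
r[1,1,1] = -1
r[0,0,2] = -72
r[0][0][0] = -6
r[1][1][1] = -1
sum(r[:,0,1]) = 11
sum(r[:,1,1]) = -56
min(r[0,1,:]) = -55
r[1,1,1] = -1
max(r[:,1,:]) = 19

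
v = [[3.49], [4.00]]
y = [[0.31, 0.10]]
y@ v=[[1.48]]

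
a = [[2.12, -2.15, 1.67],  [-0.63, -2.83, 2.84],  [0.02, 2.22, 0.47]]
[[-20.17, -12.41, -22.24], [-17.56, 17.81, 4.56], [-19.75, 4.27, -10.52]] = a@[[-5.13,-9.01,-10.73], [-6.03,0.91,-3.70], [-13.33,5.18,-4.46]]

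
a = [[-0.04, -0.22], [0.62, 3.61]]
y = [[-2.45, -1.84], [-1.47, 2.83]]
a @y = [[0.42,-0.55], [-6.83,9.08]]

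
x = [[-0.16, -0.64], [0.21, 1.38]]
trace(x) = 1.22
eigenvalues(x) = [-0.07, 1.29]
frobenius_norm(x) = 1.54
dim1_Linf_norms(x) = [0.64, 1.38]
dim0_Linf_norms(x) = [0.21, 1.38]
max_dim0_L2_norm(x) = 1.52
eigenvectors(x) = [[-0.99, 0.4], [0.14, -0.91]]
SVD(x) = [[-0.43, 0.9],[0.90, 0.43]] @ diag([1.5429077112905811, 0.055998164613313]) @ [[0.17, 0.99],[-0.99, 0.17]]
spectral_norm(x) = 1.54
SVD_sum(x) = [[-0.11, -0.65], [0.23, 1.38]] + [[-0.05,0.01], [-0.02,0.00]]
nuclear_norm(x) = 1.60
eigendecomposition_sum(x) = [[-0.07, -0.03], [0.01, 0.0]] + [[-0.09, -0.61], [0.20, 1.38]]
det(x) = -0.09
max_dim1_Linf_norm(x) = 1.38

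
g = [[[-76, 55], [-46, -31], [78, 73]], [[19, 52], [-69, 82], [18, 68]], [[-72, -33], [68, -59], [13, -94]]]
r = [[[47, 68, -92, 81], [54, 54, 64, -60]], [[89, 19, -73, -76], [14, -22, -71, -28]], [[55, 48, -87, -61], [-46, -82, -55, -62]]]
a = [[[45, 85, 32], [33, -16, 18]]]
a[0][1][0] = 33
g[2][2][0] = 13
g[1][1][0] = -69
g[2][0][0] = -72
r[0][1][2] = 64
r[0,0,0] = 47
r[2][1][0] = -46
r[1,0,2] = -73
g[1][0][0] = 19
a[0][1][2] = 18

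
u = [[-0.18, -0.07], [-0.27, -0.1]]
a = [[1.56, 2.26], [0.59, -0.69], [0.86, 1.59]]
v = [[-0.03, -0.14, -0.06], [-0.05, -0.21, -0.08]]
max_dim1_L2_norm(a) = 2.75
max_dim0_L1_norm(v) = 0.35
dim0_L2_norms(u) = [0.32, 0.12]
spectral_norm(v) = 0.28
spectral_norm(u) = 0.35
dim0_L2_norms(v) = [0.06, 0.25, 0.1]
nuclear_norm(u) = 0.35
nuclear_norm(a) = 4.18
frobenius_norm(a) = 3.41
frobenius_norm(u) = 0.35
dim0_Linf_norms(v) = [0.05, 0.21, 0.08]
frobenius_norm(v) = 0.28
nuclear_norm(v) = 0.28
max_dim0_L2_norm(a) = 2.85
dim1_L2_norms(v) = [0.16, 0.23]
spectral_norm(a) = 3.29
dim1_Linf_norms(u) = [0.18, 0.27]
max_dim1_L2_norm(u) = 0.29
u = v @ a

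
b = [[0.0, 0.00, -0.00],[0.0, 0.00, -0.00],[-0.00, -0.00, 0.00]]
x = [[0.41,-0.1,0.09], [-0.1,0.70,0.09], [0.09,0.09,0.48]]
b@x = [[0.00, 0.0, 0.0], [0.00, 0.0, 0.0], [0.0, 0.00, 0.0]]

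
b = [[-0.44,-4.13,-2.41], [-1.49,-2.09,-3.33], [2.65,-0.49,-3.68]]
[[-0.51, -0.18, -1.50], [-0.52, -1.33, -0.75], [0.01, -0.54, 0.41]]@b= [[-3.48,  3.22,  7.35], [0.22,  5.29,  8.44], [1.89,  0.89,  0.27]]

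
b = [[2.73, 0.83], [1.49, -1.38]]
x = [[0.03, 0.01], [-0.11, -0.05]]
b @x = [[-0.01, -0.01], [0.20, 0.08]]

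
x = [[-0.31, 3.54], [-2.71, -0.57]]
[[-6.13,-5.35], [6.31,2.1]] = x @ [[-1.93,-0.45], [-1.9,-1.55]]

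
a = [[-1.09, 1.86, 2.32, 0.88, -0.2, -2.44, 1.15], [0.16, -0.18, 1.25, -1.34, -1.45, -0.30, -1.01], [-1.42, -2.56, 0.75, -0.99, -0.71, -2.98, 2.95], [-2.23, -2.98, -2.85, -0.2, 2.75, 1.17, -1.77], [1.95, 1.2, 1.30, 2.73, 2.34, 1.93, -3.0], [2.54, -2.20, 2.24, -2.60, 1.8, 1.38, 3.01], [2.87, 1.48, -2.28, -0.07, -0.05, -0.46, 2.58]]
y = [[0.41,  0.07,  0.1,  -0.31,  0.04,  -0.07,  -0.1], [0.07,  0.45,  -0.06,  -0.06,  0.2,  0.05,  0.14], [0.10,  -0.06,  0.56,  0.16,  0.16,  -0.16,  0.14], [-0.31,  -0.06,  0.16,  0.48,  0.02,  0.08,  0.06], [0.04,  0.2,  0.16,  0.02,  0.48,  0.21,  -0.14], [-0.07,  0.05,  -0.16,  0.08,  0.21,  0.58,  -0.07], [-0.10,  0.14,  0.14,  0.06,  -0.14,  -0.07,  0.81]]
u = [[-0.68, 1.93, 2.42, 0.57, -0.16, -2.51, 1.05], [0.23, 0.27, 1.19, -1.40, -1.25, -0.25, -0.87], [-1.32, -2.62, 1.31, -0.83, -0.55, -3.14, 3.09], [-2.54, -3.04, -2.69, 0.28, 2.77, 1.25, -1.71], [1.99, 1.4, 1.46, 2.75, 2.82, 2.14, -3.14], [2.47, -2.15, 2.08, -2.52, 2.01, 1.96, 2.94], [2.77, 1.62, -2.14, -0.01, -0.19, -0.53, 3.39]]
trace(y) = 3.77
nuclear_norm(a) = 30.96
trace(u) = 9.35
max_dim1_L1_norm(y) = 1.46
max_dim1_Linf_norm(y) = 0.81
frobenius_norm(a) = 13.39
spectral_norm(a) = 7.91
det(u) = 5919.27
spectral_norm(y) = 0.99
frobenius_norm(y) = 1.70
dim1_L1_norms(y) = [1.1, 1.03, 1.34, 1.17, 1.25, 1.22, 1.46]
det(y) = 0.00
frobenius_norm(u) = 13.86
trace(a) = 5.58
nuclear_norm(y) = 3.77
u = y + a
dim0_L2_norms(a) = [5.17, 5.23, 5.25, 4.22, 4.35, 4.7, 6.24]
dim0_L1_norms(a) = [12.26, 12.46, 12.99, 8.81, 9.3, 10.66, 15.47]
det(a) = 6247.45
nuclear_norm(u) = 31.78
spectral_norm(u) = 8.30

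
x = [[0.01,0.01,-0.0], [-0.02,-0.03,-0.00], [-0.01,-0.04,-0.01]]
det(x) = 0.00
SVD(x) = [[-0.23,0.42,0.88], [0.63,-0.62,0.47], [0.74,0.66,-0.12]] @ diag([0.056043839345734245, 0.012532396724570623, 0.0014237639296951173]) @ [[-0.4,-0.91,-0.13], [0.8,-0.28,-0.53], [0.44,-0.32,0.84]]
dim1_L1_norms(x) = [0.02, 0.05, 0.06]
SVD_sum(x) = [[0.01, 0.01, 0.00], [-0.01, -0.03, -0.0], [-0.02, -0.04, -0.01]] + [[0.00,-0.0,-0.00], [-0.01,0.00,0.0], [0.01,-0.0,-0.00]] + [[0.0, -0.0, 0.0], [0.0, -0.0, 0.00], [-0.00, 0.00, -0.0]]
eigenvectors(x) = [[0.0, 0.1, -0.67], [0.0, -0.35, 0.39], [1.00, -0.93, -0.63]]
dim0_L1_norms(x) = [0.04, 0.08, 0.01]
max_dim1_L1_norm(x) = 0.06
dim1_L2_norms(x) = [0.01, 0.04, 0.04]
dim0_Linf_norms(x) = [0.02, 0.04, 0.01]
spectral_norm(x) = 0.06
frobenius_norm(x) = 0.06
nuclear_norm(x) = 0.07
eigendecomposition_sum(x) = [[-0.00,  -0.00,  -0.00], [-0.0,  -0.00,  -0.00], [0.03,  0.04,  -0.01]] + [[0.00,0.01,-0.0], [-0.02,-0.03,-0.00], [-0.04,-0.08,-0.00]] + [[0.0, 0.00, 0.0], [-0.00, -0.00, 0.0], [0.00, 0.00, 0.00]]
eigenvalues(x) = [-0.01, -0.02, 0.0]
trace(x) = -0.03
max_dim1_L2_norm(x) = 0.04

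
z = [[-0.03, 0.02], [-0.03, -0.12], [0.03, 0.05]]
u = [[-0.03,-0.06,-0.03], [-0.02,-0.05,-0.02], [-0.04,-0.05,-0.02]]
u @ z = [[0.00,  0.01],[0.0,  0.0],[0.00,  0.00]]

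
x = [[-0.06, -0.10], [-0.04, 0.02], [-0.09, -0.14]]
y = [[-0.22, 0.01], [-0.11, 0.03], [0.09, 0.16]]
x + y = [[-0.28, -0.09],[-0.15, 0.05],[0.00, 0.02]]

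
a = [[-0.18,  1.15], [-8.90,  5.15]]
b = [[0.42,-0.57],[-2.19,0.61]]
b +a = [[0.24, 0.58], [-11.09, 5.76]]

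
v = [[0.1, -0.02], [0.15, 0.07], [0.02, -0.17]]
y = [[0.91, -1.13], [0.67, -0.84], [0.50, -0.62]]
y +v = [[1.01, -1.15], [0.82, -0.77], [0.52, -0.79]]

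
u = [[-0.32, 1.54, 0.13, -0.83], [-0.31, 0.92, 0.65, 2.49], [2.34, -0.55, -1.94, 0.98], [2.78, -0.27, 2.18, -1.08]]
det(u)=-50.157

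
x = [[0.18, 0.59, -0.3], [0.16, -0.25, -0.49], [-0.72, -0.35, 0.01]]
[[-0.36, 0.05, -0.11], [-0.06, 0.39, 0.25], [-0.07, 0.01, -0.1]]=x @[[0.33, 0.10, 0.33], [-0.47, -0.26, -0.39], [0.47, -0.63, -0.2]]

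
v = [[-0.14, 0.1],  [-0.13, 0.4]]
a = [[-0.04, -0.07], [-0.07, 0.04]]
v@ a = [[-0.0, 0.01],[-0.02, 0.03]]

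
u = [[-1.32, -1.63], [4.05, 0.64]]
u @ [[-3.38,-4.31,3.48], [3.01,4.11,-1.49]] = [[-0.44, -1.01, -2.16], [-11.76, -14.83, 13.14]]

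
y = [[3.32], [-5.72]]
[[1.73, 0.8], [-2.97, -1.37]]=y @[[0.52, 0.24]]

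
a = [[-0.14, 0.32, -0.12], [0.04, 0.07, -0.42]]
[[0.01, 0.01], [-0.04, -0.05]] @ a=[[-0.0, 0.0, -0.01], [0.0, -0.02, 0.03]]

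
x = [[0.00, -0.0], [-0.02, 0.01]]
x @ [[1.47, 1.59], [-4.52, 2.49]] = [[0.00, 0.00], [-0.07, -0.01]]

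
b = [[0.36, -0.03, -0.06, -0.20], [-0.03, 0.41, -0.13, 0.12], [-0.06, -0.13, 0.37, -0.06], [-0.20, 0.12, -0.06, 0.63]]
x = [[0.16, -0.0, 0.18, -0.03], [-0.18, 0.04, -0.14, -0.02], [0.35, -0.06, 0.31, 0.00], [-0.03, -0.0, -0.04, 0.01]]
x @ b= [[0.05, -0.03, 0.06, -0.06], [-0.05, 0.04, -0.05, 0.04], [0.11, -0.08, 0.10, -0.1], [-0.01, 0.01, -0.01, 0.01]]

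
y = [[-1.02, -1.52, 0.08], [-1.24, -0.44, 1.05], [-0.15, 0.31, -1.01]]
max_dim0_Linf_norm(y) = 1.52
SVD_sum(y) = [[-1.08,-1.03,0.7], [-1.0,-0.96,0.65], [0.34,0.33,-0.22]] + [[-0.1, -0.35, -0.67],[0.08, 0.25, 0.49],[-0.10, -0.35, -0.68]] + [[0.17, -0.14, 0.05], [-0.31, 0.27, -0.09], [-0.39, 0.33, -0.11]]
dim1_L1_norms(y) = [2.62, 2.73, 1.47]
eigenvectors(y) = [[-0.62, 0.8, 0.67], [0.76, 0.6, 0.08], [0.18, -0.06, 0.74]]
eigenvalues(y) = [0.82, -2.18, -1.11]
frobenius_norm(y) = 2.71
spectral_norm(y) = 2.31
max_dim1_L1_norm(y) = 2.73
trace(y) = -2.47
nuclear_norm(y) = 4.24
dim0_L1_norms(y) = [2.41, 2.27, 2.14]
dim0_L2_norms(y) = [1.61, 1.61, 1.46]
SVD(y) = [[-0.71,0.62,-0.32], [-0.66,-0.46,0.59], [0.23,0.63,0.74]] @ diag([2.3140435175298126, 1.214846140123874, 0.7063649586469997]) @ [[0.66,0.63,-0.42], [-0.14,-0.45,-0.88], [-0.74,0.63,-0.21]]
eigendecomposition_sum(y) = [[0.28, -0.39, -0.21], [-0.34, 0.48, 0.26], [-0.08, 0.11, 0.06]] + [[-1.16, -1.23, 1.18], [-0.88, -0.93, 0.9], [0.08, 0.09, -0.09]] + [[-0.14, 0.1, -0.89], [-0.02, 0.01, -0.11], [-0.15, 0.11, -0.99]]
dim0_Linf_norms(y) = [1.24, 1.52, 1.05]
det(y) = 1.99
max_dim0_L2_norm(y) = 1.61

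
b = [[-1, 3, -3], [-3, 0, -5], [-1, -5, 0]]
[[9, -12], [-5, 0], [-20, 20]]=b @ [[0, 0], [4, -4], [1, 0]]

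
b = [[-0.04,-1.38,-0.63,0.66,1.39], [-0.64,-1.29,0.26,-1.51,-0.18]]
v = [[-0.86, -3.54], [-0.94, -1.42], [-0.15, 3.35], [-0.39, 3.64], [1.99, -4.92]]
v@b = [[2.30, 5.75, -0.38, 4.78, -0.56], [0.95, 3.13, 0.22, 1.52, -1.05], [-2.14, -4.11, 0.97, -5.16, -0.81], [-2.31, -4.16, 1.19, -5.75, -1.2], [3.07, 3.6, -2.53, 8.74, 3.65]]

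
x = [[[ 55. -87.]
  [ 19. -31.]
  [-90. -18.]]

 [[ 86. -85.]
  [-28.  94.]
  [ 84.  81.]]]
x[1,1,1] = 94.0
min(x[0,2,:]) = -90.0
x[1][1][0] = -28.0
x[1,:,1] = [-85.0, 94.0, 81.0]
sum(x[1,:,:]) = 232.0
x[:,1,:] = [[19.0, -31.0], [-28.0, 94.0]]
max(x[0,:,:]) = 55.0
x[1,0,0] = 86.0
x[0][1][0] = 19.0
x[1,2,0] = 84.0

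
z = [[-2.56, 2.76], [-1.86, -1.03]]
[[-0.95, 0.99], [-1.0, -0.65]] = z @ [[0.48, 0.10], [0.10, 0.45]]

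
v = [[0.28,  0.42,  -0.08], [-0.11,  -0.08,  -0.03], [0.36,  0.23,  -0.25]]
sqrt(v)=[[(0.64+0.01j),0.56-0.00j,(-0.11-0.01j)], [(-0.15-0.06j),(0.17+0.03j),-0.04+0.09j], [(0.48-0.27j),0.31+0.15j,-0.06+0.42j]]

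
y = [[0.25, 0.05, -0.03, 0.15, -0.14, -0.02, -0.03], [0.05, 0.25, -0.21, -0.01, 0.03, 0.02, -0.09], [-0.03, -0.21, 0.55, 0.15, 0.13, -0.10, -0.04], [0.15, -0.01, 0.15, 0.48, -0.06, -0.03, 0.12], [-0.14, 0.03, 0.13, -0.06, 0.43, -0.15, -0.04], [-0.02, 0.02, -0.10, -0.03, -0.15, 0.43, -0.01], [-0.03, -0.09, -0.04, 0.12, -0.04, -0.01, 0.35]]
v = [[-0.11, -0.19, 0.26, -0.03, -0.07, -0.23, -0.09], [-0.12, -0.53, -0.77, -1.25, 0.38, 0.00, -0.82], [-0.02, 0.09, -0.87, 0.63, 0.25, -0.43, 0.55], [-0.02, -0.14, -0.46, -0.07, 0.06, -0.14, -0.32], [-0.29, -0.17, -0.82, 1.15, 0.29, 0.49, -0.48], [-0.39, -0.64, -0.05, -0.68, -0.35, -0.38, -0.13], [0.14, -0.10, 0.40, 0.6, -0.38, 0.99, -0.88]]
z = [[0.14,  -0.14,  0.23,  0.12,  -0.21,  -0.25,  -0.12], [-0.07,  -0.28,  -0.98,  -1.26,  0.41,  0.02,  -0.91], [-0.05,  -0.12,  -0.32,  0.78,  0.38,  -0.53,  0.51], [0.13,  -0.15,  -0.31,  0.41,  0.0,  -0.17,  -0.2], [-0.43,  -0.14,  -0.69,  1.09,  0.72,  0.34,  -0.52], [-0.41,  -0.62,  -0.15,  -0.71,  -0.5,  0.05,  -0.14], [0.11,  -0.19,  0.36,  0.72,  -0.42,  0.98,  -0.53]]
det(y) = 0.00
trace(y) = 2.74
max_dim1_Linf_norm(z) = 1.26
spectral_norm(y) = 0.81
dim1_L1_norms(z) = [1.21, 3.93, 2.69, 1.37, 3.93, 2.58, 3.31]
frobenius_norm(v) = 3.46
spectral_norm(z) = 2.23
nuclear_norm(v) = 7.18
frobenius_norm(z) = 3.45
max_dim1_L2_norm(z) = 1.9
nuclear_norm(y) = 2.74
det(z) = -0.09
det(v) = -0.03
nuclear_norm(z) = 7.40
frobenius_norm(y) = 1.24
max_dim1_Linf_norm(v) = 1.25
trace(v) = -2.55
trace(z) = 0.19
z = y + v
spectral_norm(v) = 2.19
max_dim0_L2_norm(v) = 2.03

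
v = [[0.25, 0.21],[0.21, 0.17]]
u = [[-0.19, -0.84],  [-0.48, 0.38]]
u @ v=[[-0.22, -0.18], [-0.04, -0.04]]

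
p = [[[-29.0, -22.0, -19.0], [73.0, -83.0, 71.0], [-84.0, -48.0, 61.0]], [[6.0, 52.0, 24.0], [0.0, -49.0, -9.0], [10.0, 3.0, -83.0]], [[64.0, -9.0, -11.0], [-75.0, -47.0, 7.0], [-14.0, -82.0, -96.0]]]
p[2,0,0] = 64.0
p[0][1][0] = 73.0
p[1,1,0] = 0.0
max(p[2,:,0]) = 64.0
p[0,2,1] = -48.0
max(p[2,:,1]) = -9.0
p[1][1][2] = -9.0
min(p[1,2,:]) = -83.0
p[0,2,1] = -48.0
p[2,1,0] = -75.0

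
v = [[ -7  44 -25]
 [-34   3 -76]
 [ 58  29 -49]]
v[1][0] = -34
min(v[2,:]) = -49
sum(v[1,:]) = -107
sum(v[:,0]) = 17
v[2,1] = 29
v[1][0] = -34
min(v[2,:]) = -49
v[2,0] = 58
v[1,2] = -76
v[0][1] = 44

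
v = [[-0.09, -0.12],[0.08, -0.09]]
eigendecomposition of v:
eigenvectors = [[0.77+0.00j,0.77-0.00j], [0.00-0.63j,0.63j]]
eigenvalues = [(-0.09+0.1j), (-0.09-0.1j)]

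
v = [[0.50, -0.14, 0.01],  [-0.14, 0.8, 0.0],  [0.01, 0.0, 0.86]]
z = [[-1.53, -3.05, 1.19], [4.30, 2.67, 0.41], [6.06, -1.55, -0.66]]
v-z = [[2.03, 2.91, -1.18], [-4.44, -1.87, -0.41], [-6.05, 1.55, 1.52]]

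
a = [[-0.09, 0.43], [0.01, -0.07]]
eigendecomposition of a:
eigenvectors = [[-0.99,  -0.98], [0.13,  -0.17]]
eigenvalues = [-0.15, -0.01]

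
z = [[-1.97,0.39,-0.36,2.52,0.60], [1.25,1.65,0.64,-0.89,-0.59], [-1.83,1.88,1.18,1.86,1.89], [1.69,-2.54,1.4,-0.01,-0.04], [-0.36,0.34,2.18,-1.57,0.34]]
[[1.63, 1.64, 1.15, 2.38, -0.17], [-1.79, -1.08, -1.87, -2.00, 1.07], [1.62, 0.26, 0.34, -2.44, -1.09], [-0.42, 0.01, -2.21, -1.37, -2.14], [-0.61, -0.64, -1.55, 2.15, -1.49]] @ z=[[0.82, -0.60, 4.78, 5.03, 2.03], [1.83, -0.55, -2.72, -8.69, -3.53], [-7.22, 7.53, -5.81, 6.22, 1.19], [3.34, -1.55, -9.03, -1.80, -5.11], [7.41, -10.18, -2.26, -1.53, -3.51]]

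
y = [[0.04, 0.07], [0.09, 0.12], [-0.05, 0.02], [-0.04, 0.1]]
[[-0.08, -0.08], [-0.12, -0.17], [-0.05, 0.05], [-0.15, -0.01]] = y @[[0.38, -1.13], [-1.3, -0.56]]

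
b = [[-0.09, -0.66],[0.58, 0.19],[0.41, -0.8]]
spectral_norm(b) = 1.07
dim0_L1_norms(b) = [1.08, 1.65]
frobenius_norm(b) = 1.27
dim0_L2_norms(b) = [0.72, 1.05]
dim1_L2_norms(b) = [0.67, 0.61, 0.9]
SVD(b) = [[-0.58, 0.36], [0.04, -0.88], [-0.82, -0.3]] @ diag([1.0728476708402435, 0.6879664782332526]) @ [[-0.24, 0.97], [-0.97, -0.24]]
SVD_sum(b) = [[0.15, -0.6], [-0.01, 0.04], [0.21, -0.85]] + [[-0.24, -0.06], [0.59, 0.15], [0.2, 0.05]]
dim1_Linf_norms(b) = [0.66, 0.58, 0.8]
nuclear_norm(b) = 1.76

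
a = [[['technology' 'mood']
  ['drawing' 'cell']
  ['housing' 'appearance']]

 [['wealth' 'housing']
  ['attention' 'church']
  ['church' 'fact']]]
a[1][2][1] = 'fact'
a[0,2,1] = 'appearance'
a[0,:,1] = ['mood', 'cell', 'appearance']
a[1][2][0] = 'church'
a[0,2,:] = ['housing', 'appearance']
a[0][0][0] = 'technology'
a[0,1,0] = 'drawing'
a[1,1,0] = 'attention'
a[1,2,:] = ['church', 'fact']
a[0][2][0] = 'housing'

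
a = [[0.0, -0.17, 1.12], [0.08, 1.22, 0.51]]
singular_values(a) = [1.4, 1.04]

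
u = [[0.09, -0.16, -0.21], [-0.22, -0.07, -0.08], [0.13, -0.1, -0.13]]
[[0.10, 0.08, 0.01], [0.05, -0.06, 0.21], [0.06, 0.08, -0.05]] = u @ [[-0.05, 0.37, -0.80], [-0.05, -0.44, -0.33], [-0.47, 0.13, -0.14]]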